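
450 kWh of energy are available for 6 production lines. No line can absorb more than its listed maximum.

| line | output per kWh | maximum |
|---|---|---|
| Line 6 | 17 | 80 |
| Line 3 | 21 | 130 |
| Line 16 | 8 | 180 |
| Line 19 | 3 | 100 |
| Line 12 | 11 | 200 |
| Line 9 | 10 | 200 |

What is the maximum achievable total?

Rank by output per kWh: Line 3 21 > Line 6 17 > Line 12 11 > Line 9 10 > Line 16 8 > Line 19 3.
Line 3 takes 130 to reach its cap of 130 — 320 left.
Line 6: +80 to 80 (cap) — 240 left.
Line 12: +200 to 200 (cap) — 40 left.
Only 40 left; Line 9 takes them to reach 40.
Total = 17×80 + 21×130 + 11×200 + 10×40 = 6690.

6690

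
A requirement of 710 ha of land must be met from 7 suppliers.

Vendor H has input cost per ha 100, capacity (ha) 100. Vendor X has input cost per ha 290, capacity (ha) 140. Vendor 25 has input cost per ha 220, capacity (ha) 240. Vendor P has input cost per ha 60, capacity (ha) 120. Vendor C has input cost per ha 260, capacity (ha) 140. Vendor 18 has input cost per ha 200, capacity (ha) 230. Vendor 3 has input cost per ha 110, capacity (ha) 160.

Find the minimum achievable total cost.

Cheapest first:
Take 120 from Vendor P at 60 — need 590 more.
Take 100 from Vendor H at 100 — need 490 more.
Vendor 3 at 110: take all 160 ha — 330 still needed.
Vendor 18 at 200: take all 230 ha — 100 still needed.
Vendor 25 at 220: take 100 of its 240 — requirement met.
Vendor C, Vendor X: unused.
Cost = 120×60 + 100×100 + 160×110 + 230×200 + 100×220 = 102800.

102800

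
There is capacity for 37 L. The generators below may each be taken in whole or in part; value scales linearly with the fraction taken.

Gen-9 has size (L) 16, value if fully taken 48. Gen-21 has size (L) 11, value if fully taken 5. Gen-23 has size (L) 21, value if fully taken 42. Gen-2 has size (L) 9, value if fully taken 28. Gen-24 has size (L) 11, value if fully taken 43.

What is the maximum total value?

121

Sort by value density: Gen-24 43/11≈3.91, Gen-2 28/9≈3.11, Gen-9 48/16≈3, Gen-23 42/21≈2, Gen-21 5/11≈0.455.
Gen-24: take in full, 11 L for value 43 ; 26 left.
All 9 L of Gen-2 fit (value 28) ; 17 remain.
All 16 L of Gen-9 fit (value 48) ; 1 remain.
Only 1 L remain; take 1/21 of Gen-23 for value 42×1/21 = 2.
Total value = 121.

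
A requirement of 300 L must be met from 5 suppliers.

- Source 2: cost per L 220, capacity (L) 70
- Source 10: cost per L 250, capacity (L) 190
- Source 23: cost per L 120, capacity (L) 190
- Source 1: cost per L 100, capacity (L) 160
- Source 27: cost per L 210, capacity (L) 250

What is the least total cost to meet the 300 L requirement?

32800

Cheapest first:
Source 1 at 100: take all 160 L — 140 still needed.
Take 140 from Source 23 at 120 to finish.
Source 27, Source 2, Source 10: unused.
Cost = 160×100 + 140×120 = 32800.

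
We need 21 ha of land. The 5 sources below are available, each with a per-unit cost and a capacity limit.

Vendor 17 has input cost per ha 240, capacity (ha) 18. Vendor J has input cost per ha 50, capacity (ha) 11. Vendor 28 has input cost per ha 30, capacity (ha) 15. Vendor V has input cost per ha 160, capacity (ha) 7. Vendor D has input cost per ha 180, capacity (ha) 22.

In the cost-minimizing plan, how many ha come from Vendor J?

6

Use sources in increasing cost order.
Vendor 28 (30): use full 15 — 6 ha to go.
Vendor J (50): take the remaining 6 — done.
Vendor V, Vendor D, Vendor 17: unused.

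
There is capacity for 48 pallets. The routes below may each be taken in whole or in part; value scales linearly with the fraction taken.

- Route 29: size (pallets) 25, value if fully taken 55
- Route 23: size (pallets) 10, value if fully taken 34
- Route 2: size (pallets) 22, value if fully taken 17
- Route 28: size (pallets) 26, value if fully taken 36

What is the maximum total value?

107

Sort by value density: Route 23 34/10≈3.4, Route 29 55/25≈2.2, Route 28 36/26≈1.38, Route 2 17/22≈0.773.
Route 23: take in full, 10 pallets for value 34 → 38 left.
All 25 pallets of Route 29 fit (value 55) → 13 remain.
Only 13 pallets remain; take 13/26 of Route 28 for value 36×13/26 = 18.
Total value = 107.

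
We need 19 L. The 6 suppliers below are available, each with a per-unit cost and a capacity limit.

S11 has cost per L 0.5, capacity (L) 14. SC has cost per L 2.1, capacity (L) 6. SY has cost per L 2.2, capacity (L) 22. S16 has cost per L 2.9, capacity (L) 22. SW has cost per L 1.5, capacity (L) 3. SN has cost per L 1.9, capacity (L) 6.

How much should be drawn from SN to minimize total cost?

Fill from the cheapest supplier first.
Take 14 from S11 at 0.5 — need 5 more.
SW at 1.5: take all 3 L — 2 still needed.
Take 2 from SN at 1.9 to finish.
SC, SY, S16: unused.

2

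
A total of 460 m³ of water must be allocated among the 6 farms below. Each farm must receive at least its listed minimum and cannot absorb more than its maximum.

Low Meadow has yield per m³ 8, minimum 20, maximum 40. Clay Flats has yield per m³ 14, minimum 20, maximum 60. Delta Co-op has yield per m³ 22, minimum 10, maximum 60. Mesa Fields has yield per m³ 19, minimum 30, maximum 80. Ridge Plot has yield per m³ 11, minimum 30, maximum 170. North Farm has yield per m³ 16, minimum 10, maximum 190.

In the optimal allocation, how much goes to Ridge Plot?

Meeting every minimum uses 20+20+10+30+30+10 = 120 m³, leaving 340.
Order the farms by yield per m³: Delta Co-op 22 > Mesa Fields 19 > North Farm 16 > Clay Flats 14 > Ridge Plot 11 > Low Meadow 8.
Give Delta Co-op 50 more to hit its cap of 60 ; 290 left.
Give Mesa Fields 50 more to hit its cap of 80 ; 240 left.
North Farm: +180 to 190 (cap) ; 60 left.
Clay Flats: +40 to 60 (cap) ; 20 left.
Only 20 left; Ridge Plot takes them to reach 50.

50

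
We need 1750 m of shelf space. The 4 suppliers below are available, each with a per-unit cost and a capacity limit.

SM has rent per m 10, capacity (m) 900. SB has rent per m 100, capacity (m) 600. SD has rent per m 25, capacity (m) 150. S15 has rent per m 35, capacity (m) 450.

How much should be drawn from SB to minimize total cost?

Cheapest first:
SM (10): use full 900 — 850 m to go.
SD at 25: take all 150 m — 700 still needed.
S15 (35): use full 450 — 250 m to go.
Take 250 from SB at 100 to finish.

250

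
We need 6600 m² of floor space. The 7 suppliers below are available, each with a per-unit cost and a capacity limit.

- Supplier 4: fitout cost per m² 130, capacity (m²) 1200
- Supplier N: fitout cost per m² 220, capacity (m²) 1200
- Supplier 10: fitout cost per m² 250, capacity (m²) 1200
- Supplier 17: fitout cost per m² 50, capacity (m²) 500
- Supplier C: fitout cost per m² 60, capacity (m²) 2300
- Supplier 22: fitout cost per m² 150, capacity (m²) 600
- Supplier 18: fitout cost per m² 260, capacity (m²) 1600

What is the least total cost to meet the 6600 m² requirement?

Fill from the cheapest supplier first.
Supplier 17 (50): use full 500 ; 6100 m² to go.
Supplier C at 60: take all 2300 m² ; 3800 still needed.
Supplier 4 (130): use full 1200 ; 2600 m² to go.
Supplier 22 (150): use full 600 ; 2000 m² to go.
Supplier N (220): use full 1200 ; 800 m² to go.
Supplier 10 at 250: take 800 of its 1200 ; requirement met.
Supplier 18: unused.
Cost = 500×50 + 2300×60 + 1200×130 + 600×150 + 1200×220 + 800×250 = 873000.

873000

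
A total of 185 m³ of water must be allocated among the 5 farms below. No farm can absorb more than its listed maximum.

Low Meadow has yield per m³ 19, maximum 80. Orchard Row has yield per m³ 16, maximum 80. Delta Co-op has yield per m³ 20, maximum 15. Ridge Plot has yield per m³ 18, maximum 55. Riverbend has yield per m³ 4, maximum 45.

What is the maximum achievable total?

3370

Order the farms by yield per m³: Delta Co-op 20 > Low Meadow 19 > Ridge Plot 18 > Orchard Row 16 > Riverbend 4.
Give Delta Co-op 15 to hit its cap of 15 ; 170 left.
Low Meadow: +80 to 80 (cap) ; 90 left.
Ridge Plot takes 55 to reach its cap of 55 ; 35 left.
Only 35 left; Orchard Row takes them to reach 35.
Total = 19×80 + 16×35 + 20×15 + 18×55 = 3370.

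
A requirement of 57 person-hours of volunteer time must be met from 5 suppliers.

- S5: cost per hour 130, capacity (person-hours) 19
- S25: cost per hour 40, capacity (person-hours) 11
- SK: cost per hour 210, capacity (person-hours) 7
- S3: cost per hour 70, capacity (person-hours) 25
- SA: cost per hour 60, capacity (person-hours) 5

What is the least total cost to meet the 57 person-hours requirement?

4570

Fill from the cheapest supplier first.
Take 11 from S25 at 40 — need 46 more.
Take 5 from SA at 60 — need 41 more.
S3 (70): use full 25 — 16 person-hours to go.
Take 16 from S5 at 130 to finish.
SK: unused.
Cost = 11×40 + 5×60 + 25×70 + 16×130 = 4570.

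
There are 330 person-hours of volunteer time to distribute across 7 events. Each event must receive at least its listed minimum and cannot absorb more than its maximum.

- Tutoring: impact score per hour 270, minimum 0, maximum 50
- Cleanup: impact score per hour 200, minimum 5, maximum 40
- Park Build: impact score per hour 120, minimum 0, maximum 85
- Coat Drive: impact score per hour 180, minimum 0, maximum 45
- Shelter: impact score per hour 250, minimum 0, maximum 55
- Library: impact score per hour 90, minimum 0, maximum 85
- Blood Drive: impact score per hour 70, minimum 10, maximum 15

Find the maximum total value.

58300

Meeting every minimum uses 0+5+0+0+0+0+10 = 15 person-hours, leaving 315.
Rank by impact score per hour: Tutoring 270 > Shelter 250 > Cleanup 200 > Coat Drive 180 > Park Build 120 > Library 90 > Blood Drive 70.
Tutoring: +50 to 50 (cap) → 265 left.
Shelter takes 55 more to reach its cap of 55 → 210 left.
Cleanup takes 35 more to reach its cap of 40 → 175 left.
Give Coat Drive 45 more to hit its cap of 45 → 130 left.
Give Park Build 85 more to hit its cap of 85 → 45 left.
Library has room for 85 more but only 45 remain, so it gets 45.
Total = 270×50 + 200×40 + 120×85 + 180×45 + 250×55 + 90×45 + 70×10 = 58300.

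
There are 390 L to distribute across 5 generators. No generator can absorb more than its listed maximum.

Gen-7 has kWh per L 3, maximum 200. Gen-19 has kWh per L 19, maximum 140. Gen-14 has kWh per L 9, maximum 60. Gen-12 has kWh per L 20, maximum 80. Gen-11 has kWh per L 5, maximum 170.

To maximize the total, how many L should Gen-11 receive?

Highest kWh per L first: Gen-12 20 > Gen-19 19 > Gen-14 9 > Gen-11 5 > Gen-7 3.
Gen-12: +80 to 80 (cap) → 310 left.
Gen-19: +140 to 140 (cap) → 170 left.
Gen-14: +60 to 60 (cap) → 110 left.
Gen-11: +110 (room for 170) → 110. Pool exhausted.

110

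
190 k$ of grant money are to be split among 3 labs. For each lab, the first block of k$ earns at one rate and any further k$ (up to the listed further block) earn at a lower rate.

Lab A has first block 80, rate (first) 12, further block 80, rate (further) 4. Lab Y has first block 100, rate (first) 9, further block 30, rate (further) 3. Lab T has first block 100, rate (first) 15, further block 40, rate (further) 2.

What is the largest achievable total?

2550

Order all 6 blocks by rate: Lab T/T1 15 > Lab A/T1 12 > Lab Y/T1 9 > Lab A/T2 4 > Lab Y/T2 3 > Lab T/T2 2.
Fill Lab T T1 block (100 at 15) → 90 left.
Fill Lab A T1 block (80 at 12) → 10 left.
Lab Y T1 at 9: only 10 left, fill 10.
Total = 15×100 + 12×80 + 9×10 = 2550.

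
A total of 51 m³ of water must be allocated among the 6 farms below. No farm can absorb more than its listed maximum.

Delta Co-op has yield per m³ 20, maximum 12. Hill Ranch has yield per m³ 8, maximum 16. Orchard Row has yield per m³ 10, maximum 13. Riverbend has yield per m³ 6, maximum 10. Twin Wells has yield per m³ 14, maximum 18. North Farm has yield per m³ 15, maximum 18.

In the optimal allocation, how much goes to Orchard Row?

3

Highest yield per m³ first: Delta Co-op 20 > North Farm 15 > Twin Wells 14 > Orchard Row 10 > Hill Ranch 8 > Riverbend 6.
Delta Co-op takes 12 to reach its cap of 12 → 39 left.
Give North Farm 18 to hit its cap of 18 → 21 left.
Twin Wells takes 18 to reach its cap of 18 → 3 left.
Only 3 left; Orchard Row takes them to reach 3.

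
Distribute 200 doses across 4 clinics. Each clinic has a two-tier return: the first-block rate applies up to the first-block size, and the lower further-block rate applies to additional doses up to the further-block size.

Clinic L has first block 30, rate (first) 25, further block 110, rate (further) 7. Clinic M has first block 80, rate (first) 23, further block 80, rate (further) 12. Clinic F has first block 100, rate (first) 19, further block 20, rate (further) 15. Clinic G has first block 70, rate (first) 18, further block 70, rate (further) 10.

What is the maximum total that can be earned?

Treat each block as its own option and order by rate: Clinic L/tier1 25 > Clinic M/tier1 23 > Clinic F/tier1 19 > Clinic G/tier1 18 > Clinic F/tier2 15 > Clinic M/tier2 12 > Clinic G/tier2 10 > Clinic L/tier2 7.
Clinic L tier1 at 25: fill all 30 → 170 left.
Fill Clinic M tier1 block (80 at 23) → 90 left.
Clinic F/tier1: +90 of 100 at 19; pool empty.
Total = 25×30 + 23×80 + 19×90 = 4300.

4300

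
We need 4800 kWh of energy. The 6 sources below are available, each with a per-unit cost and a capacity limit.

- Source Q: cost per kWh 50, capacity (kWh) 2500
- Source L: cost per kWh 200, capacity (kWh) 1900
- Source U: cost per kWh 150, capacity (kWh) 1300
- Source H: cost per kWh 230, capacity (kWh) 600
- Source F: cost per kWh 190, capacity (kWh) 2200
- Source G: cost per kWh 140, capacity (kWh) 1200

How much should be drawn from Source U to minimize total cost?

1100

Use sources in increasing cost order.
Source Q at 50: take all 2500 kWh ; 2300 still needed.
Take 1200 from Source G at 140 ; need 1100 more.
Source U (150): take the remaining 1100 ; done.
Source F, Source L, Source H: unused.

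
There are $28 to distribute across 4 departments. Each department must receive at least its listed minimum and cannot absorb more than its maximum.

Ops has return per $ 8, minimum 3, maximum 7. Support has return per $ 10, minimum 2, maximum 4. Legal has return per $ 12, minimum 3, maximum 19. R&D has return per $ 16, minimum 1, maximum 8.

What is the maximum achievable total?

Meeting every minimum uses 3+2+3+1 = 9 $, leaving 19.
Rank by return per $: R&D 16 > Legal 12 > Support 10 > Ops 8.
R&D takes 7 more to reach its cap of 8 → 12 left.
Only 12 left; Legal takes them to reach 15.
Total = 8×3 + 10×2 + 12×15 + 16×8 = 352.

352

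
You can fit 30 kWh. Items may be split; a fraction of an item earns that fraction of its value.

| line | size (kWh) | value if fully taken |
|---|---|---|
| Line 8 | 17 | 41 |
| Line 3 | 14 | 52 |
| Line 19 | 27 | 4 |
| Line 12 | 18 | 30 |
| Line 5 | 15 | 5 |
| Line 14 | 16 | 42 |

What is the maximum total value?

94

Best value per unit of size first: Line 3 52/14≈3.71, Line 14 42/16≈2.62, Line 8 41/17≈2.41, Line 12 30/18≈1.67, Line 5 5/15≈0.333, Line 19 4/27≈0.148.
All 14 kWh of Line 3 fit (value 52) → 16 remain.
All 16 kWh of Line 14 fit (value 42) → 0 remain.
Total value = 94.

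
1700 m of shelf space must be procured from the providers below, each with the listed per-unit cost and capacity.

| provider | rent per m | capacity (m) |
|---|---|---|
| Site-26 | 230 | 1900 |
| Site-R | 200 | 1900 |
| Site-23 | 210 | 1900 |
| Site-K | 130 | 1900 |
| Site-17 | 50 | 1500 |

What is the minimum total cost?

101000

Cheapest first:
Site-17 at 50: take all 1500 m — 200 still needed.
Take 200 from Site-K at 130 to finish.
Site-R, Site-23, Site-26: unused.
Cost = 1500×50 + 200×130 = 101000.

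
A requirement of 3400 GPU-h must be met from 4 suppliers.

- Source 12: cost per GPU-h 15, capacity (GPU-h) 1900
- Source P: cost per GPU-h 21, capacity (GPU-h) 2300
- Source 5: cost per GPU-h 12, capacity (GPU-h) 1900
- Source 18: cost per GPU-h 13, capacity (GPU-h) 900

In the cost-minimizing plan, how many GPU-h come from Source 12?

Cheapest first:
Source 5 at 12: take all 1900 GPU-h → 1500 still needed.
Source 18 (13): use full 900 → 600 GPU-h to go.
Source 12 at 15: take 600 of its 1900 → requirement met.
Source P: unused.

600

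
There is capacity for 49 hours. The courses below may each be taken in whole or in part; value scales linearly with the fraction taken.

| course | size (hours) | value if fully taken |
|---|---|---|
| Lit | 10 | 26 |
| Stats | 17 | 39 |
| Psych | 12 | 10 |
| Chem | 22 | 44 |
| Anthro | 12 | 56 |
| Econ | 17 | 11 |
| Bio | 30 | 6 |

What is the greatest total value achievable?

141

Sort by value density: Anthro 56/12≈4.67, Lit 26/10≈2.6, Stats 39/17≈2.29, Chem 44/22≈2, Psych 10/12≈0.833, Econ 11/17≈0.647, Bio 6/30≈0.2.
Anthro: take in full, 12 hours for value 56 ; 37 left.
Take all of Lit (10 hours, value 26) ; 27 hours left.
Stats: take in full, 17 hours for value 39 ; 10 left.
Fill the last 10 hours with part of Chem: 10/22 of it earns 20.
Total value = 141.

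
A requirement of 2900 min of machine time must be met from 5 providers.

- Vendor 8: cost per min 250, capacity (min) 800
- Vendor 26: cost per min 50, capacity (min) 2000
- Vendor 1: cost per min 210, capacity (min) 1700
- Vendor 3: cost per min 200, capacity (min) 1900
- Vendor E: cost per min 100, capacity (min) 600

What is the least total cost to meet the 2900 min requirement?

Use providers in increasing cost order.
Take 2000 from Vendor 26 at 50 → need 900 more.
Vendor E (100): use full 600 → 300 min to go.
Vendor 3 at 200: take 300 of its 1900 → requirement met.
Vendor 1, Vendor 8: unused.
Cost = 2000×50 + 600×100 + 300×200 = 220000.

220000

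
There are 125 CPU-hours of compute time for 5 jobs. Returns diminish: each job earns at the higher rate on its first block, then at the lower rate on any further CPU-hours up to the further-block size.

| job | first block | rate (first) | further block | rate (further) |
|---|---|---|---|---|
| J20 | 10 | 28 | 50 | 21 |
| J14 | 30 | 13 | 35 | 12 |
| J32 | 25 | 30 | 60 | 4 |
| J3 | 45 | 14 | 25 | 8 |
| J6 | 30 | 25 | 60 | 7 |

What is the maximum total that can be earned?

2970

Order all 10 blocks by rate: J32/T1 30 > J20/T1 28 > J6/T1 25 > J20/T2 21 > J3/T1 14 > J14/T1 13 > J14/T2 12 > J3/T2 8 > J6/T2 7 > J32/T2 4.
J32 T1 at 30: fill all 25 — 100 left.
J20/T1 (28): +10 — 90 left.
Fill J6 T1 block (30 at 25) — 60 left.
Fill J20 T2 block (50 at 21) — 10 left.
J3 T1 at 14: only 10 left, fill 10.
Total = 30×25 + 28×10 + 25×30 + 21×50 + 14×10 = 2970.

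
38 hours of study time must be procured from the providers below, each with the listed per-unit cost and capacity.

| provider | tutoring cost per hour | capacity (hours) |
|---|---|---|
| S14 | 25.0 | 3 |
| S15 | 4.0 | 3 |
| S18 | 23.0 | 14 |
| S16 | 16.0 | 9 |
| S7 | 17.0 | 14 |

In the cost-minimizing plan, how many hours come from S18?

Use providers in increasing cost order.
Take 3 from S15 at 4.0 → need 35 more.
S16 (16.0): use full 9 → 26 hours to go.
S7 at 17.0: take all 14 hours → 12 still needed.
S18 (23.0): take the remaining 12 → done.
S14: unused.

12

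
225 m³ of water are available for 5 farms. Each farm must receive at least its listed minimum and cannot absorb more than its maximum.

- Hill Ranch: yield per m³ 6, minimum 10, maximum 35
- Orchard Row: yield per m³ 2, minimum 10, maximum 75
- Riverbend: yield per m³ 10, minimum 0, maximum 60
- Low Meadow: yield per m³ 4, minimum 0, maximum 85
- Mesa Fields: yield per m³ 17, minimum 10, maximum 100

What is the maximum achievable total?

Meeting every minimum uses 10+10+0+0+10 = 30 m³, leaving 195.
Order the farms by yield per m³: Mesa Fields 17 > Riverbend 10 > Hill Ranch 6 > Low Meadow 4 > Orchard Row 2.
Give Mesa Fields 90 more to hit its cap of 100 ; 105 left.
Give Riverbend 60 more to hit its cap of 60 ; 45 left.
Hill Ranch takes 25 more to reach its cap of 35 ; 20 left.
Low Meadow: +20 (room for 85) → 20. Pool exhausted.
Total = 6×35 + 2×10 + 10×60 + 4×20 + 17×100 = 2610.

2610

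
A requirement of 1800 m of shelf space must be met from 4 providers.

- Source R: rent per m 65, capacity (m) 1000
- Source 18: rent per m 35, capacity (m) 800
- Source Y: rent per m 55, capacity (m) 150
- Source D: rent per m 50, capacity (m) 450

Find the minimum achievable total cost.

84750

Fill from the cheapest provider first.
Take 800 from Source 18 at 35 ; need 1000 more.
Source D (50): use full 450 ; 550 m to go.
Source Y at 55: take all 150 m ; 400 still needed.
Source R (65): take the remaining 400 ; done.
Cost = 800×35 + 450×50 + 150×55 + 400×65 = 84750.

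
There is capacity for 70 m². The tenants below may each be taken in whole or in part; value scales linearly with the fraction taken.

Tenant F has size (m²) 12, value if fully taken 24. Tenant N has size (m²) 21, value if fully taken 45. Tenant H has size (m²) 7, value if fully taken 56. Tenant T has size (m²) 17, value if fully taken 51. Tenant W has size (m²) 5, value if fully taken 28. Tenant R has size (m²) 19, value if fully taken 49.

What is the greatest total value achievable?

Sort by value density: Tenant H 56/7≈8, Tenant W 28/5≈5.6, Tenant T 51/17≈3, Tenant R 49/19≈2.58, Tenant N 45/21≈2.14, Tenant F 24/12≈2.
Tenant H: take in full, 7 m² for value 56 — 63 left.
Tenant W: take in full, 5 m² for value 28 — 58 left.
Take all of Tenant T (17 m², value 51) — 41 m² left.
All 19 m² of Tenant R fit (value 49) — 22 remain.
Take all of Tenant N (21 m², value 45) — 1 m² left.
1 m² left: a 1/12 share of Tenant F gives 24×1/12 = 2.
Total value = 231.

231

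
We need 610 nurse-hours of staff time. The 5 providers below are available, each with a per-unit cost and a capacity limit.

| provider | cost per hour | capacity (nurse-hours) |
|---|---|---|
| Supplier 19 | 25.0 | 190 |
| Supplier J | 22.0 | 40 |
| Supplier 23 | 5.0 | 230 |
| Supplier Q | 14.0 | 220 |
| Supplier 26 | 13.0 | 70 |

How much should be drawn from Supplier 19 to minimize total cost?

50

Use providers in increasing cost order.
Take 230 from Supplier 23 at 5.0 — need 380 more.
Take 70 from Supplier 26 at 13.0 — need 310 more.
Supplier Q (14.0): use full 220 — 90 nurse-hours to go.
Supplier J (22.0): use full 40 — 50 nurse-hours to go.
Take 50 from Supplier 19 at 25.0 to finish.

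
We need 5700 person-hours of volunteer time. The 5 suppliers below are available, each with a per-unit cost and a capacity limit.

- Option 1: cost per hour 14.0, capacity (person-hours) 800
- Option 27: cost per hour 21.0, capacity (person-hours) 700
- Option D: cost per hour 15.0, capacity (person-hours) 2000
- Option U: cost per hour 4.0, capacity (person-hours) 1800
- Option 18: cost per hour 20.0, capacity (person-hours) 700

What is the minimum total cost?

Cheapest first:
Option U at 4.0: take all 1800 person-hours ; 3900 still needed.
Take 800 from Option 1 at 14.0 ; need 3100 more.
Option D at 15.0: take all 2000 person-hours ; 1100 still needed.
Option 18 at 20.0: take all 700 person-hours ; 400 still needed.
Option 27 at 21.0: take 400 of its 700 ; requirement met.
Cost = 1800×4.0 + 800×14.0 + 2000×15.0 + 700×20.0 + 400×21.0 = 70800.

70800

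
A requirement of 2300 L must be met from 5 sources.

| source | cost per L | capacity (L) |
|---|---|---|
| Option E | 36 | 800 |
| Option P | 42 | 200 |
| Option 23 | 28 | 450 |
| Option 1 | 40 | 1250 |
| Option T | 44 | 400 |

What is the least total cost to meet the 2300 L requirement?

Cheapest first:
Option 23 (28): use full 450 — 1850 L to go.
Take 800 from Option E at 36 — need 1050 more.
Option 1 at 40: take 1050 of its 1250 — requirement met.
Option P, Option T: unused.
Cost = 450×28 + 800×36 + 1050×40 = 83400.

83400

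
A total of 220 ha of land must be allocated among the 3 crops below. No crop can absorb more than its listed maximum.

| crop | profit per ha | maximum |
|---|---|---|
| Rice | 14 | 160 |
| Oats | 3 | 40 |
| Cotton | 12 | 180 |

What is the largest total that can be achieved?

Rank by profit per ha: Rice 14 > Cotton 12 > Oats 3.
Give Rice 160 to hit its cap of 160 ; 60 left.
Cotton has room for 180 but only 60 remain, so it gets 60.
Total = 14×160 + 12×60 = 2960.

2960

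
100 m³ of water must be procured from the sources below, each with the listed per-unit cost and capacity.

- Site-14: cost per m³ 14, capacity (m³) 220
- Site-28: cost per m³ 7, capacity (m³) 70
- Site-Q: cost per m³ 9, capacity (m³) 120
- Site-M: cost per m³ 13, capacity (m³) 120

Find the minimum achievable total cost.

Fill from the cheapest source first.
Site-28 (7): use full 70 ; 30 m³ to go.
Take 30 from Site-Q at 9 to finish.
Site-M, Site-14: unused.
Cost = 70×7 + 30×9 = 760.

760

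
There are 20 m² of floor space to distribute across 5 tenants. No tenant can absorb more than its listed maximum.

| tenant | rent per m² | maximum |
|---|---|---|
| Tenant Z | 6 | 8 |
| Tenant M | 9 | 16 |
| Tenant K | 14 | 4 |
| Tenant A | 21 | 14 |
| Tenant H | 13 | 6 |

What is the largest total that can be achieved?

Highest rent per m² first: Tenant A 21 > Tenant K 14 > Tenant H 13 > Tenant M 9 > Tenant Z 6.
Tenant A takes 14 to reach its cap of 14 — 6 left.
Tenant K: +4 to 4 (cap) — 2 left.
Tenant H has room for 6 but only 2 remain, so it gets 2.
Total = 14×4 + 21×14 + 13×2 = 376.

376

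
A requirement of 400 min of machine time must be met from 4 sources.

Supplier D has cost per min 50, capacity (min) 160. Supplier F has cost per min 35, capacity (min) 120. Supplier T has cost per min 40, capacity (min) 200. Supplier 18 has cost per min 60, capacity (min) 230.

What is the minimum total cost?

16200

Use sources in increasing cost order.
Supplier F (35): use full 120 — 280 min to go.
Take 200 from Supplier T at 40 — need 80 more.
Take 80 from Supplier D at 50 to finish.
Supplier 18: unused.
Cost = 120×35 + 200×40 + 80×50 = 16200.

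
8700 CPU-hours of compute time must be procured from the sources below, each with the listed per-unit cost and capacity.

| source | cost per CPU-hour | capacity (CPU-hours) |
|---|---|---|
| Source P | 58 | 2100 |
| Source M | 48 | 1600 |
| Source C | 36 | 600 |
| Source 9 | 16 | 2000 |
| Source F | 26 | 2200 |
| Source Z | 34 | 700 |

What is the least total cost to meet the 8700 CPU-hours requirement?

304200

Cheapest first:
Source 9 at 16: take all 2000 CPU-hours — 6700 still needed.
Source F at 26: take all 2200 CPU-hours — 4500 still needed.
Source Z at 34: take all 700 CPU-hours — 3800 still needed.
Source C at 36: take all 600 CPU-hours — 3200 still needed.
Source M (48): use full 1600 — 1600 CPU-hours to go.
Source P (58): take the remaining 1600 — done.
Cost = 2000×16 + 2200×26 + 700×34 + 600×36 + 1600×48 + 1600×58 = 304200.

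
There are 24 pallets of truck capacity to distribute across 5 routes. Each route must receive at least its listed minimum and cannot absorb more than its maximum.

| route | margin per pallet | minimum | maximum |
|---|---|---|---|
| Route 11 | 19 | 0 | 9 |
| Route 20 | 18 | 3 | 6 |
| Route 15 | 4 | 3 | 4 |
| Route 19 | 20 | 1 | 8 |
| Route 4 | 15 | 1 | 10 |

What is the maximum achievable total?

412

Meeting every minimum uses 0+3+3+1+1 = 8 pallets, leaving 16.
Order the routes by margin per pallet: Route 19 20 > Route 11 19 > Route 20 18 > Route 4 15 > Route 15 4.
Give Route 19 7 more to hit its cap of 8 ; 9 left.
Route 11: +9 to 9 (cap) ; 0 left.
Total = 19×9 + 18×3 + 4×3 + 20×8 + 15×1 = 412.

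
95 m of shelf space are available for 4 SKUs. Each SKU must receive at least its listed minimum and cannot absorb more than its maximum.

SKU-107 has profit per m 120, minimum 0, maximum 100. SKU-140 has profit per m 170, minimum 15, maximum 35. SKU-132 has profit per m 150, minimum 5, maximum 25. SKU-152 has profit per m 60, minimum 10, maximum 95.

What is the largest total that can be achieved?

Meeting every minimum uses 0+15+5+10 = 30 m, leaving 65.
Order the SKUs by profit per m: SKU-140 170 > SKU-132 150 > SKU-107 120 > SKU-152 60.
SKU-140: +20 to 35 (cap) ; 45 left.
SKU-132 takes 20 more to reach its cap of 25 ; 25 left.
SKU-107: +25 (room for 100) → 25. Pool exhausted.
Total = 120×25 + 170×35 + 150×25 + 60×10 = 13300.

13300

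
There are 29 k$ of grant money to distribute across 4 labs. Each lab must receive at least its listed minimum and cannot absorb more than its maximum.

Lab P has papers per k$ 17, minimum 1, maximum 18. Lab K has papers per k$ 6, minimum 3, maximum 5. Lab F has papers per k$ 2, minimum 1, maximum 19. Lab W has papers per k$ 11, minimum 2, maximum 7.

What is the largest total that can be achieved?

Meeting every minimum uses 1+3+1+2 = 7 k$, leaving 22.
Order the labs by papers per k$: Lab P 17 > Lab W 11 > Lab K 6 > Lab F 2.
Lab P: +17 to 18 (cap) ; 5 left.
Lab W takes 5 more to reach its cap of 7 ; 0 left.
Total = 17×18 + 6×3 + 2×1 + 11×7 = 403.

403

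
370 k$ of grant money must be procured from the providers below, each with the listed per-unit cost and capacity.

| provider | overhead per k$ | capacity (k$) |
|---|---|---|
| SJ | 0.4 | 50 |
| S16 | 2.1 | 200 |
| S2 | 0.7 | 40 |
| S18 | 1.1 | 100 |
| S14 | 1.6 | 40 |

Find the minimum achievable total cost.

516

Use providers in increasing cost order.
Take 50 from SJ at 0.4 ; need 320 more.
Take 40 from S2 at 0.7 ; need 280 more.
Take 100 from S18 at 1.1 ; need 180 more.
Take 40 from S14 at 1.6 ; need 140 more.
S16 at 2.1: take 140 of its 200 ; requirement met.
Cost = 50×0.4 + 40×0.7 + 100×1.1 + 40×1.6 + 140×2.1 = 516.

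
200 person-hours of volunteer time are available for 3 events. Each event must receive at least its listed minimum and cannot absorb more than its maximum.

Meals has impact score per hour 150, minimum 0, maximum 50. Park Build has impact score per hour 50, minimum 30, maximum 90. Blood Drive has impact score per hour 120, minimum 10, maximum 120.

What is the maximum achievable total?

Meeting every minimum uses 0+30+10 = 40 person-hours, leaving 160.
Highest impact score per hour first: Meals 150 > Blood Drive 120 > Park Build 50.
Meals: +50 to 50 (cap) → 110 left.
Blood Drive takes 110 more to reach its cap of 120 → 0 left.
Total = 150×50 + 50×30 + 120×120 = 23400.

23400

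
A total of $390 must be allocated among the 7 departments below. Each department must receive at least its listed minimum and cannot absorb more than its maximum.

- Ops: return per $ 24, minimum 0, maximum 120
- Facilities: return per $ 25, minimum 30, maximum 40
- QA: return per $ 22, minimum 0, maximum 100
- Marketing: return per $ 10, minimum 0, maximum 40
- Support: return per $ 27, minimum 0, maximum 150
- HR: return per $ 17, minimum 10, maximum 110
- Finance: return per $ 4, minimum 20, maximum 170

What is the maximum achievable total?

9280

Meeting every minimum uses 0+30+0+0+0+10+20 = 60 $, leaving 330.
Highest return per $ first: Support 27 > Facilities 25 > Ops 24 > QA 22 > HR 17 > Marketing 10 > Finance 4.
Give Support 150 more to hit its cap of 150 — 180 left.
Give Facilities 10 more to hit its cap of 40 — 170 left.
Ops: +120 to 120 (cap) — 50 left.
Only 50 left; QA takes them to reach 50.
Total = 24×120 + 25×40 + 22×50 + 27×150 + 17×10 + 4×20 = 9280.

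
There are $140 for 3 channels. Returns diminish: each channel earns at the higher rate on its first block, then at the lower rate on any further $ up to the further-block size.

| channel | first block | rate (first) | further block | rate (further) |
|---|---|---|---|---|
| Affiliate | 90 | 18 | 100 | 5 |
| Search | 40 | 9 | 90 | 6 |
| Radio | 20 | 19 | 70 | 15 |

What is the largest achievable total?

Treat each block as its own option and order by rate: Radio/first 19 > Affiliate/first 18 > Radio/second 15 > Search/first 9 > Search/second 6 > Affiliate/second 5.
Radio first at 19: fill all 20 ; 120 left.
Fill Affiliate first block (90 at 18) ; 30 left.
Radio/second: +30 of 70 at 15; pool empty.
Total = 19×20 + 18×90 + 15×30 = 2450.

2450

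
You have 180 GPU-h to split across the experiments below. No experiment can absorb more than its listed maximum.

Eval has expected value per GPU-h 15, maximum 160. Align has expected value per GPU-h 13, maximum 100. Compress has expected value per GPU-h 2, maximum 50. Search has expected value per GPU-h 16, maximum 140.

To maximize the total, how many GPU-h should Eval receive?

Rank by expected value per GPU-h: Search 16 > Eval 15 > Align 13 > Compress 2.
Give Search 140 to hit its cap of 140 — 40 left.
Only 40 left; Eval takes them to reach 40.

40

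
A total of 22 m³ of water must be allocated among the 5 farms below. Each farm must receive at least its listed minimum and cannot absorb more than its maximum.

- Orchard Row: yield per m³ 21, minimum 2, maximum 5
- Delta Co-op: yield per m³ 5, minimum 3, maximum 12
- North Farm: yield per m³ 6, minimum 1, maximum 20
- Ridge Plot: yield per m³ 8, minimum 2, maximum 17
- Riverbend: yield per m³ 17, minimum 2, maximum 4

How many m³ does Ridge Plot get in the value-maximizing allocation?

9

Meeting every minimum uses 2+3+1+2+2 = 10 m³, leaving 12.
Rank by yield per m³: Orchard Row 21 > Riverbend 17 > Ridge Plot 8 > North Farm 6 > Delta Co-op 5.
Orchard Row takes 3 more to reach its cap of 5 → 9 left.
Riverbend: +2 to 4 (cap) → 7 left.
Only 7 left; Ridge Plot takes them to reach 9.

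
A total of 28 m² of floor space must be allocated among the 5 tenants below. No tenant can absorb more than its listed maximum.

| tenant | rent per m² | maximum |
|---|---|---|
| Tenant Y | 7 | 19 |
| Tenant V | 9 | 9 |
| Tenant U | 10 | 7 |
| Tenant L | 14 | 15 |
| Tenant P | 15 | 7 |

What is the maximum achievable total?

Rank by rent per m²: Tenant P 15 > Tenant L 14 > Tenant U 10 > Tenant V 9 > Tenant Y 7.
Tenant P: +7 to 7 (cap) — 21 left.
Tenant L: +15 to 15 (cap) — 6 left.
Only 6 left; Tenant U takes them to reach 6.
Total = 10×6 + 14×15 + 15×7 = 375.

375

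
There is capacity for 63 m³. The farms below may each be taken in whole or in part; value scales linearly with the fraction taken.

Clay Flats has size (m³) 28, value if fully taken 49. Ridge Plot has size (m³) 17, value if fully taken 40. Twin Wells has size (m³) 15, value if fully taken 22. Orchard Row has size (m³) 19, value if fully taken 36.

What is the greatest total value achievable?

Best value per unit of size first: Ridge Plot 40/17≈2.35, Orchard Row 36/19≈1.89, Clay Flats 49/28≈1.75, Twin Wells 22/15≈1.47.
Ridge Plot: take in full, 17 m³ for value 40 → 46 left.
All 19 m³ of Orchard Row fit (value 36) → 27 remain.
Only 27 m³ remain; take 27/28 of Clay Flats for value 49×27/28 = 47.25.
Total value = 123.25.

123.25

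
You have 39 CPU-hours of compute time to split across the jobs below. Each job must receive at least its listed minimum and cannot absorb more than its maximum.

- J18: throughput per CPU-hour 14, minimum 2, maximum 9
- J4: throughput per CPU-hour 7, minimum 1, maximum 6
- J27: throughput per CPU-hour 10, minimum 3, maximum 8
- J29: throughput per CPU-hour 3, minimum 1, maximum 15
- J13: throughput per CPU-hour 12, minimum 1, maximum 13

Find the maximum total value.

Meeting every minimum uses 2+1+3+1+1 = 8 CPU-hours, leaving 31.
Highest throughput per CPU-hour first: J18 14 > J13 12 > J27 10 > J4 7 > J29 3.
J18 takes 7 more to reach its cap of 9 ; 24 left.
J13 takes 12 more to reach its cap of 13 ; 12 left.
J27 takes 5 more to reach its cap of 8 ; 7 left.
Give J4 5 more to hit its cap of 6 ; 2 left.
J29: +2 (room for 14) → 3. Pool exhausted.
Total = 14×9 + 7×6 + 10×8 + 3×3 + 12×13 = 413.

413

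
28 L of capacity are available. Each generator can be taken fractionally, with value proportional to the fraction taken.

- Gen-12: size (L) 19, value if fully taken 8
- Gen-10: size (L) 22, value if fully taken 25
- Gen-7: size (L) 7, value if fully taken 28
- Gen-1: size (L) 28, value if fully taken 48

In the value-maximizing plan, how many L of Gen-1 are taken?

21

Best value per unit of size first: Gen-7 28/7≈4, Gen-1 48/28≈1.71, Gen-10 25/22≈1.14, Gen-12 8/19≈0.421.
Take all of Gen-7 (7 L, value 28) ; 21 L left.
21 L left: a 21/28 share of Gen-1 gives 48×21/28 = 36.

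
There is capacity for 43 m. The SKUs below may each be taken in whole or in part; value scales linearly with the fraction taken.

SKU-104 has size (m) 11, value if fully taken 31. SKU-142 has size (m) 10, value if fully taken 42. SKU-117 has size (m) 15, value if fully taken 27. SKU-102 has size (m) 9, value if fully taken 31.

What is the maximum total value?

127.4

Sort by value density: SKU-142 42/10≈4.2, SKU-102 31/9≈3.44, SKU-104 31/11≈2.82, SKU-117 27/15≈1.8.
All 10 m of SKU-142 fit (value 42) → 33 remain.
SKU-102: take in full, 9 m for value 31 → 24 left.
All 11 m of SKU-104 fit (value 31) → 13 remain.
13 m left: a 13/15 share of SKU-117 gives 27×13/15 = 23.4.
Total value = 127.4.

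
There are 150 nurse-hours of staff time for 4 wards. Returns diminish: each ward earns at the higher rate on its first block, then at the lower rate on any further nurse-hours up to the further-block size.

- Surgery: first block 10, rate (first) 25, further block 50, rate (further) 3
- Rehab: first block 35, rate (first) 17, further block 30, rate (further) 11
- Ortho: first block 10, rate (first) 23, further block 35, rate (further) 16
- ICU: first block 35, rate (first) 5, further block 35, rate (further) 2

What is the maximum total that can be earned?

Rank every tier by rate: Surgery/first 25 > Ortho/first 23 > Rehab/first 17 > Ortho/second 16 > Rehab/second 11 > ICU/first 5 > Surgery/second 3 > ICU/second 2.
Surgery/first (25): +10 — 140 left.
Fill Ortho first block (10 at 23) — 130 left.
Fill Rehab first block (35 at 17) — 95 left.
Ortho/second (16): +35 — 60 left.
Fill Rehab second block (30 at 11) — 30 left.
30 remain; put them into ICU first at 5.
Total = 25×10 + 23×10 + 17×35 + 16×35 + 11×30 + 5×30 = 2115.

2115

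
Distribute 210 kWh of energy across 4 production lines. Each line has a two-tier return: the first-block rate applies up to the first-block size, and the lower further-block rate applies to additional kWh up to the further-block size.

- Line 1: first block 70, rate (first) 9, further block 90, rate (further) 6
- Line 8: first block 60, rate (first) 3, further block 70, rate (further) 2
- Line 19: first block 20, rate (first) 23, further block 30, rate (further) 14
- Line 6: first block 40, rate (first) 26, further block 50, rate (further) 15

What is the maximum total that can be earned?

Order all 8 blocks by rate: Line 6/T1 26 > Line 19/T1 23 > Line 6/T2 15 > Line 19/T2 14 > Line 1/T1 9 > Line 1/T2 6 > Line 8/T1 3 > Line 8/T2 2.
Line 6 T1 at 26: fill all 40 ; 170 left.
Line 19 T1 at 23: fill all 20 ; 150 left.
Line 6/T2 (15): +50 ; 100 left.
Fill Line 19 T2 block (30 at 14) ; 70 left.
Line 1/T1 (9): +70 ; 0 left.
Total = 26×40 + 23×20 + 15×50 + 14×30 + 9×70 = 3300.

3300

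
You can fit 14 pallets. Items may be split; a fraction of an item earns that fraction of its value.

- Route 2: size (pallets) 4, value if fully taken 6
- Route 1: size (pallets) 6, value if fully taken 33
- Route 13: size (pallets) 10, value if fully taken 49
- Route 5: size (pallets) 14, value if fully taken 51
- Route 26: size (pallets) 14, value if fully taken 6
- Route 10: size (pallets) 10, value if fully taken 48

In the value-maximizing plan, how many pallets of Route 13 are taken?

8

Rank by value-to-size ratio: Route 1 33/6≈5.5, Route 13 49/10≈4.9, Route 10 48/10≈4.8, Route 5 51/14≈3.64, Route 2 6/4≈1.5, Route 26 6/14≈0.429.
Route 1: take in full, 6 pallets for value 33 → 8 left.
Fill the last 8 pallets with part of Route 13: 8/10 of it earns 39.2.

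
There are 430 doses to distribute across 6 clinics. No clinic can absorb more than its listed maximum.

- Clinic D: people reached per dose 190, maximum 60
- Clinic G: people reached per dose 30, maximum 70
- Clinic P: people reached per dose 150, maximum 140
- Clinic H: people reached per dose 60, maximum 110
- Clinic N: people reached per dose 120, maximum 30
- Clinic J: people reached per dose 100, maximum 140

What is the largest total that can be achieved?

Order the clinics by people reached per dose: Clinic D 190 > Clinic P 150 > Clinic N 120 > Clinic J 100 > Clinic H 60 > Clinic G 30.
Clinic D takes 60 to reach its cap of 60 ; 370 left.
Give Clinic P 140 to hit its cap of 140 ; 230 left.
Give Clinic N 30 to hit its cap of 30 ; 200 left.
Give Clinic J 140 to hit its cap of 140 ; 60 left.
Clinic H: +60 (room for 110) → 60. Pool exhausted.
Total = 190×60 + 150×140 + 60×60 + 120×30 + 100×140 = 53600.

53600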